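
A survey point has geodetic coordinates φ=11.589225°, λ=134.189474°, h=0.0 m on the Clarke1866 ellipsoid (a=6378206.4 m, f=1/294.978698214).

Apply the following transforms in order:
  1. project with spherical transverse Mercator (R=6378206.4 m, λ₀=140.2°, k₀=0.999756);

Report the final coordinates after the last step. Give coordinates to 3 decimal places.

start: φ=11.589225°, λ=134.189474°, h=0.000 m
→ tm (R=6378206.4, λ₀=140.2°): E=-656402.6856, N=1296741.1195

E=-656402.686 m, N=1296741.119 m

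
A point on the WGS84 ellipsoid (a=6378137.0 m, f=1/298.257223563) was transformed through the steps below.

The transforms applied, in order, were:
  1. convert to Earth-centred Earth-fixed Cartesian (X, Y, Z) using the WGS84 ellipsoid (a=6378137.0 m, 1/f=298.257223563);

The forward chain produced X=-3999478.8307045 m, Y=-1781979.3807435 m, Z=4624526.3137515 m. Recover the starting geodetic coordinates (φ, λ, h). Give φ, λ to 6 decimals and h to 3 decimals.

start: X=-3999478.8307, Y=-1781979.3807, Z=4624526.3138 m
→ geod (Bowring, a=6378137.000): φ=46.75737300°, λ=-155.98449900°, h=1645.1430 m

φ=46.757373°, λ=-155.984499°, h=1645.143 m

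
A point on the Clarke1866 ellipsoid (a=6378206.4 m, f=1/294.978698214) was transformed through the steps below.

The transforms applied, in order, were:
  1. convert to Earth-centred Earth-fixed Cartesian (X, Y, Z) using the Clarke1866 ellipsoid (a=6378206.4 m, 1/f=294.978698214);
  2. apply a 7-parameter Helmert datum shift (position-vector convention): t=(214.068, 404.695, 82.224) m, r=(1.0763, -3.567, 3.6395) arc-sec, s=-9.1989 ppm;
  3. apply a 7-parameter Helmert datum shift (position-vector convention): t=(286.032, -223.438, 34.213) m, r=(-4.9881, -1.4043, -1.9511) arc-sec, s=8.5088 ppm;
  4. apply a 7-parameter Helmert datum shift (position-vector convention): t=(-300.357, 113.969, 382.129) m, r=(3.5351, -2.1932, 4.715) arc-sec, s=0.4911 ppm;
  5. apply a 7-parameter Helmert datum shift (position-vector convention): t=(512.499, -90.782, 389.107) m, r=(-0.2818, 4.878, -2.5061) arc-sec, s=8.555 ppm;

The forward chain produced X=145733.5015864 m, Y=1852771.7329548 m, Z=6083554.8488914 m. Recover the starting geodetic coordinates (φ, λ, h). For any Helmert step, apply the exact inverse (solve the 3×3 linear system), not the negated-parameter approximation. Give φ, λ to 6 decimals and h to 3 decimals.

φ=73.120789°, λ=85.520742°, h=1704.891 m

start: X=145733.5016, Y=1852771.7330, Z=6083554.8489 m
→ Helmert⁻¹: X=145053.3874, Y=1852840.1154, Z=6083119.6626
→ Helmert⁻¹: X=145460.7037, Y=1852826.1608, Z=6082701.2448
→ Helmert⁻¹: X=145197.3218, Y=1852888.1082, Z=6082659.0959
→ Helmert⁻¹: X=145122.4636, Y=1852529.6330, Z=6082620.6491
→ geod (Bowring, a=6378206.400): φ=73.12078900°, λ=85.52074200°, h=1704.8910 m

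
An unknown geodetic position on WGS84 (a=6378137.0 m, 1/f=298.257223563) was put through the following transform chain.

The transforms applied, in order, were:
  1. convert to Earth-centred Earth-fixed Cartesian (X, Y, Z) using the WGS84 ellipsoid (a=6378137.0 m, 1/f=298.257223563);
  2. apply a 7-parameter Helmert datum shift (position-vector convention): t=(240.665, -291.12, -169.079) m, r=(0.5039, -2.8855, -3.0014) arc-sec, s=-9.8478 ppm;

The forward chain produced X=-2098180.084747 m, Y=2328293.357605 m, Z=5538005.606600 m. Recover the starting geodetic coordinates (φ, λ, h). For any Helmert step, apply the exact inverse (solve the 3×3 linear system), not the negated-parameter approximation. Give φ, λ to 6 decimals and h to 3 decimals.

start: X=-2098180.0847, Y=2328293.3576, Z=5538005.6066 m
→ Helmert⁻¹: X=-2098397.8223, Y=2328590.4049, Z=5538252.8914
→ geod (Bowring, a=6378137.000): φ=60.65531600°, λ=132.02344000°, h=1871.3320 m

φ=60.655316°, λ=132.023440°, h=1871.332 m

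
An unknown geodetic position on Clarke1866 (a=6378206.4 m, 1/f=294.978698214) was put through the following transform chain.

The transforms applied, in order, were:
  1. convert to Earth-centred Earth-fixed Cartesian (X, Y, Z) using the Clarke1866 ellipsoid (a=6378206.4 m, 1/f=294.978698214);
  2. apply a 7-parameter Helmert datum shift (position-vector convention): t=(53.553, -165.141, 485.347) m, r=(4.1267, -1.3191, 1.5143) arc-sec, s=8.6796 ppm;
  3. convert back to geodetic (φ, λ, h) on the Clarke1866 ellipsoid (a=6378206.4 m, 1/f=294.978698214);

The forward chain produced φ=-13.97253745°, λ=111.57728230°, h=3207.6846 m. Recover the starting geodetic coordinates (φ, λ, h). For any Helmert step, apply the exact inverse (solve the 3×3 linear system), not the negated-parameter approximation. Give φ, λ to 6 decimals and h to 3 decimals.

φ=-13.977352°, λ=111.576949°, h=3437.810 m

start: φ=-13.972537°, λ=111.577282°, h=3207.685 m
→ ECEF (a=6378206.400, f=1/294.978698214): X=-2277813.5369, Y=5759771.5005, Z=-1530713.5389
→ Helmert⁻¹: X=-2277814.8257, Y=5759872.7345, Z=-1531286.2655
→ geod (Bowring, a=6378206.400): φ=-13.97735200°, λ=111.57694900°, h=3437.8100 m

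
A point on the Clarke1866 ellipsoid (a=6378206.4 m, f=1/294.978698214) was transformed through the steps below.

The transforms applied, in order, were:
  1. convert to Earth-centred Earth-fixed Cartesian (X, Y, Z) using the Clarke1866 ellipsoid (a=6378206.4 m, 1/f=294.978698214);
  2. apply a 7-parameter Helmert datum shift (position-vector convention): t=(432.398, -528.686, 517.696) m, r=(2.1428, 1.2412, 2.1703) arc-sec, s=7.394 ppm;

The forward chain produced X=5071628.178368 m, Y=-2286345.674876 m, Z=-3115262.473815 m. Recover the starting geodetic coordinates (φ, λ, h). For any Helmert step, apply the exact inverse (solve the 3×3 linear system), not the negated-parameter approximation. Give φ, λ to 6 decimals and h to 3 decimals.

φ=-29.420290°, λ=-24.264068°, h=2671.145 m

start: X=5071628.1784, Y=-2286345.6749, Z=-3115262.4738 m
→ Helmert⁻¹: X=5071152.9811, Y=-2285885.8136, Z=-3115702.8691
→ geod (Bowring, a=6378206.400): φ=-29.42029000°, λ=-24.26406800°, h=2671.1450 m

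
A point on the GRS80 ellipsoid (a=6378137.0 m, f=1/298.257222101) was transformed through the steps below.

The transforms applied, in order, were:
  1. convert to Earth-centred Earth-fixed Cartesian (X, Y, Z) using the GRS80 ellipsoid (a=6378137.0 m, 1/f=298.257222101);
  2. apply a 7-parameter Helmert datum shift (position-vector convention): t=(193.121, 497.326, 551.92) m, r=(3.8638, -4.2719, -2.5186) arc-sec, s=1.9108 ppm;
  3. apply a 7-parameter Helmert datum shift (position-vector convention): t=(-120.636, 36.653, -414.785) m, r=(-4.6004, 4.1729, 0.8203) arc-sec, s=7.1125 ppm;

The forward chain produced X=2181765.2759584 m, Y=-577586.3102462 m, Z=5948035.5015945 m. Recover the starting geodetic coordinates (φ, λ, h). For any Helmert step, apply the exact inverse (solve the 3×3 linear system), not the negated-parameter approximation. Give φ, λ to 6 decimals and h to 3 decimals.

φ=69.347451°, λ=-14.841564°, h=2232.054 m

start: X=2181765.2760, Y=-577586.3102, Z=5948035.5016 m
→ Helmert⁻¹: X=2181747.7541, Y=-577760.2018, Z=5948439.2310
→ Helmert⁻¹: X=2181680.7080, Y=-578118.3671, Z=5947841.5910
→ geod (Bowring, a=6378137.000): φ=69.34745100°, λ=-14.84156400°, h=2232.0540 m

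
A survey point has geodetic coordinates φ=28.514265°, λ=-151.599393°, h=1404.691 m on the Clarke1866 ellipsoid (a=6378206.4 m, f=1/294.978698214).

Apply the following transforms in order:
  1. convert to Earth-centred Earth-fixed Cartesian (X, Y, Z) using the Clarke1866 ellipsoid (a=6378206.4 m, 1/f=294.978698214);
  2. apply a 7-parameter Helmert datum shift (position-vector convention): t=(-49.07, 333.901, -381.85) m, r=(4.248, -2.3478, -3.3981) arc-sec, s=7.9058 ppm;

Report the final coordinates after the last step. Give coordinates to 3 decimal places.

start: φ=28.514265°, λ=-151.599393°, h=1404.691 m
→ ECEF (a=6378206.400, f=1/294.978698214): X=-4934871.3369, Y=-2668342.5437, Z=3027208.9161
→ Helmert 7p (PV): X=-4935037.8382, Y=-2668010.7837, Z=3026739.8725

X=-4935037.838 m, Y=-2668010.784 m, Z=3026739.873 m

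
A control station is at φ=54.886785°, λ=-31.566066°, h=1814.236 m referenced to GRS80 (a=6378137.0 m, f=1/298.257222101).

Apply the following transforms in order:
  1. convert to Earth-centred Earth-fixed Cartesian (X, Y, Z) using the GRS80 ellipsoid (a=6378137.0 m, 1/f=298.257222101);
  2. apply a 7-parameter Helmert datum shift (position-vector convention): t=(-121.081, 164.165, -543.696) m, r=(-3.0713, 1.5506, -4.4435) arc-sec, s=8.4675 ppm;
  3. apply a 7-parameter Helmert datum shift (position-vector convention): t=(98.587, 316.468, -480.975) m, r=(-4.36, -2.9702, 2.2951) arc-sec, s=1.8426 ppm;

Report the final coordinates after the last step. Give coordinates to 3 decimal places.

start: φ=54.886785°, λ=-31.566066°, h=1814.236 m
→ ECEF (a=6378137.000, f=1/298.257222101): X=3133753.3291, Y=-1925340.3955, Z=5195628.4047
→ Helmert 7p (PV): X=3133656.3643, Y=-1925182.6794, Z=5195133.8131
→ Helmert 7p (PV): X=3133707.3372, Y=-1924725.0763, Z=5194748.2295

X=3133707.337 m, Y=-1924725.076 m, Z=5194748.230 m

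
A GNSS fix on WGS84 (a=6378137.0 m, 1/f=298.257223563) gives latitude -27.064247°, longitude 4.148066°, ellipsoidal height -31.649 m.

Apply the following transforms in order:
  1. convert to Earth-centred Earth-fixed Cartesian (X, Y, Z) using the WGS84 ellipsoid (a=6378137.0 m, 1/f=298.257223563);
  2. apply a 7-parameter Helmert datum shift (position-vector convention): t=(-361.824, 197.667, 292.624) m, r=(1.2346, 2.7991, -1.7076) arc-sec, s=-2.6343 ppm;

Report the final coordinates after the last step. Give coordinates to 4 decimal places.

start: φ=-27.064247°, λ=4.148066°, h=-31.649 m
→ ECEF (a=6378137.000, f=1/298.257223563): X=5668734.1650, Y=411120.1983, Z=-2884542.2839
→ Helmert 7p (PV): X=5668321.6670, Y=411287.1182, Z=-2884316.5273

X=5668321.6670 m, Y=411287.1182 m, Z=-2884316.5273 m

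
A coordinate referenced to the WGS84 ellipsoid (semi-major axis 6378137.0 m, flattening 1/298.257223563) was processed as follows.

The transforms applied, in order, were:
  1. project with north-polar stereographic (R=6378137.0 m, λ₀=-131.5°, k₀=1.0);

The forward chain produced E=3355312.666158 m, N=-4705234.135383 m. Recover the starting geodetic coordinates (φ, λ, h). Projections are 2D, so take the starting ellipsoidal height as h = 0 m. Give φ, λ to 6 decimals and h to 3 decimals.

φ=41.255578°, λ=-96.007250°, h=0.000 m

start: E=3355312.6662, N=-4705234.1354 m
→ stereo⁻¹: φ=41.25557800°, λ=-96.00725000°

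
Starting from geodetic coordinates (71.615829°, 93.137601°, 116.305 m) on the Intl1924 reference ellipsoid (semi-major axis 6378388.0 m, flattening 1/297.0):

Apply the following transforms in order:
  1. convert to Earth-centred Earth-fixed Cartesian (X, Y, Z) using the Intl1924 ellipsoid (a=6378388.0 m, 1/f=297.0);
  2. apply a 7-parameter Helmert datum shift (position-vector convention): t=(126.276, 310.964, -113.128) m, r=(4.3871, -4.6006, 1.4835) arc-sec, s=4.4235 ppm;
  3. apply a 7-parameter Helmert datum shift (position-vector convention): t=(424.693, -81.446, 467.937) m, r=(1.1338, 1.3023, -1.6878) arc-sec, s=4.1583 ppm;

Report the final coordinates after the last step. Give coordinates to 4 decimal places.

start: φ=71.615829°, λ=93.137601°, h=116.305 m
→ ECEF (a=6378388.000, f=1/297.0): X=-110443.2176, Y=2014788.8601, Z=6030556.1657
→ Helmert 7p (PV): X=-110466.4292, Y=2014979.6761, Z=6030510.1037
→ Helmert 7p (PV): X=-109987.6323, Y=2014874.3642, Z=6031014.8909

X=-109987.6323 m, Y=2014874.3642 m, Z=6031014.8909 m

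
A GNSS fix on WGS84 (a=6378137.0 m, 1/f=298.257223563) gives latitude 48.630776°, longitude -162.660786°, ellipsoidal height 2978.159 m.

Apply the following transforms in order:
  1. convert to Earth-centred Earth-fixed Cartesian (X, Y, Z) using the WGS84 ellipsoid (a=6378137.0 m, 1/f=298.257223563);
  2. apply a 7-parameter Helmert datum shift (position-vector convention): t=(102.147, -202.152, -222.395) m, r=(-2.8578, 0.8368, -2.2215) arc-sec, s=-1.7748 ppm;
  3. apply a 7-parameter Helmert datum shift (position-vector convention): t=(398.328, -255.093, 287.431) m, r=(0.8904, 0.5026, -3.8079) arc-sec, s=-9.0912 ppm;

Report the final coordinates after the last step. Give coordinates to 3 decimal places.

start: φ=48.630776°, λ=-162.660786°, h=2978.159 m
→ ECEF (a=6378137.000, f=1/298.257223563): X=-4033294.2725, Y=-1259260.1539, Z=4765756.3232
→ Helmert 7p (PV): X=-4033179.1953, Y=-1259350.6024, Z=4765559.2797
→ Helmert 7p (PV): X=-4032755.8378, Y=-1259540.3614, Z=4765807.7772

X=-4032755.838 m, Y=-1259540.361 m, Z=4765807.777 m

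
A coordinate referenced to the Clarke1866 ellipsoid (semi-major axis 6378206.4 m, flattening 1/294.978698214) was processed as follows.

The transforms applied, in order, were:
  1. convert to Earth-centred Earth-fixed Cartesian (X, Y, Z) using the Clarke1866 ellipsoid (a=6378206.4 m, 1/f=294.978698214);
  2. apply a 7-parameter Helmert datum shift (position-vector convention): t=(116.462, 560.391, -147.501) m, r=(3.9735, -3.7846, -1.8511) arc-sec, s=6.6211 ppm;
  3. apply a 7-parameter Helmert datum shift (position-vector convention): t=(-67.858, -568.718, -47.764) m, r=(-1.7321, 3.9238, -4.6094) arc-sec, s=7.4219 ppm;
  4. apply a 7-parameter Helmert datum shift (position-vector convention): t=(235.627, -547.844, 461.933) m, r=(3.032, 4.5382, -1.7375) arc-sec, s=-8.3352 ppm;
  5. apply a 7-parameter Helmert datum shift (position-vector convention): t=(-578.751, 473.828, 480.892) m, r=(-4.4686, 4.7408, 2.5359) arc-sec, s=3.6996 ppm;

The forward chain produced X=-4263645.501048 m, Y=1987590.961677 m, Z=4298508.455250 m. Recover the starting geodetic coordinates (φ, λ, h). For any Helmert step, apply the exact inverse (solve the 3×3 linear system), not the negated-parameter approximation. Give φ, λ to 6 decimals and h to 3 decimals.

start: X=-4263645.5010, Y=1987590.9617, Z=4298508.4553 m
→ Helmert⁻¹: X=-4263125.3331, Y=1987069.0821, Z=4297956.7271
→ Helmert⁻¹: X=-4263507.7905, Y=1987660.7491, Z=4297407.5922
→ Helmert⁻¹: X=-4263534.4667, Y=1988083.3467, Z=4297359.0503
→ Helmert⁻¹: X=-4263561.6840, Y=1987554.3211, Z=4297518.0378
→ geod (Bowring, a=6378206.400): φ=42.60772200°, λ=155.00637100°, h=3234.4620 m

φ=42.607722°, λ=155.006371°, h=3234.462 m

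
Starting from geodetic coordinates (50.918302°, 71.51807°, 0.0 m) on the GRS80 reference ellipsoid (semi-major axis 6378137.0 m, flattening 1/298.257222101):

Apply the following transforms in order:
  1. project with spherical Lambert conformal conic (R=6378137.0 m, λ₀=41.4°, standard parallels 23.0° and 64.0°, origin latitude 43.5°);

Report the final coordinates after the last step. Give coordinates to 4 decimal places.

start: φ=50.918302°, λ=71.518070°, h=0.000 m
→ lcc (R=6378137.0, λ₀=41.4°): E=1944564.6877, N=1138176.6194

E=1944564.6877 m, N=1138176.6194 m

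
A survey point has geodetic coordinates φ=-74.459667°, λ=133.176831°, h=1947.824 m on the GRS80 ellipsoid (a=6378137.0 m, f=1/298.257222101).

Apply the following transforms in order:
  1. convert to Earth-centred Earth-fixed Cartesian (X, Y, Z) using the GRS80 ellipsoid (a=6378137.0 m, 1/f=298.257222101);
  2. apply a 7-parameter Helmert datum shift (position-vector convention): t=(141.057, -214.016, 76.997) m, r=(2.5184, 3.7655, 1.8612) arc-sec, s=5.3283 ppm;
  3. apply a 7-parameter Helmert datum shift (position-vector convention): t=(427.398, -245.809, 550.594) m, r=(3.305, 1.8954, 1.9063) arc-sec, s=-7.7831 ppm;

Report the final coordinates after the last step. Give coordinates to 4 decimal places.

start: φ=-74.459667°, λ=133.176831°, h=1947.824 m
→ ECEF (a=6378137.000, f=1/298.257222101): X=-1173263.4134, Y=1250411.5215, Z=-6124758.5612
→ Helmert 7p (PV): X=-1173251.7029, Y=1250268.3621, Z=-6124677.5129
→ Helmert 7p (PV): X=-1172883.0085, Y=1250100.1146, Z=-6124048.4358

X=-1172883.0085 m, Y=1250100.1146 m, Z=-6124048.4358 m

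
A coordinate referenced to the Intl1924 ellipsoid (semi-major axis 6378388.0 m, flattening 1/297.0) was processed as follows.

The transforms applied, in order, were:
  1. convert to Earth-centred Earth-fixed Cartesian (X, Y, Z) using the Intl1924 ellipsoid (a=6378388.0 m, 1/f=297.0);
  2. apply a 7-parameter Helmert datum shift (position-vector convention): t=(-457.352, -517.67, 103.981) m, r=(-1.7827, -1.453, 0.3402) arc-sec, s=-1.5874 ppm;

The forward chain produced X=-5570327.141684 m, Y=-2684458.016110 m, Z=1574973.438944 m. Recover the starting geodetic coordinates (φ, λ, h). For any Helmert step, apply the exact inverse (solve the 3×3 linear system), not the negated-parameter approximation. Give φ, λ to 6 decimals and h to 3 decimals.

φ=14.383200°, λ=-154.272021°, h=3156.237 m

start: X=-5570327.1417, Y=-2684458.0161, Z=1574973.4389 m
→ Helmert⁻¹: X=-5569871.9640, Y=-2683949.0314, Z=1574887.9972
→ geod (Bowring, a=6378388.000): φ=14.38320000°, λ=-154.27202100°, h=3156.2370 m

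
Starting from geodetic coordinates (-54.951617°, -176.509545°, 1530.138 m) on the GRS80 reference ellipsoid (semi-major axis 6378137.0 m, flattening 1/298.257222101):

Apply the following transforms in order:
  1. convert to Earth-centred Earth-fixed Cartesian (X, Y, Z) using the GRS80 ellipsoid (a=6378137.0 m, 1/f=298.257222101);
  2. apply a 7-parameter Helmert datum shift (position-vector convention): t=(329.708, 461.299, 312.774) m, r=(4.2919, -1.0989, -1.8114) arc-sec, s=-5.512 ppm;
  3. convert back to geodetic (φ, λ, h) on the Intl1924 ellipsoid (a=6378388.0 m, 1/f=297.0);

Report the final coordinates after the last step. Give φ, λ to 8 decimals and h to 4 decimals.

start: φ=-54.951617°, λ=-176.509545°, h=1530.138 m
→ ECEF (a=6378137.000, f=1/298.257222101): X=-3665071.4891, Y=-223552.5271, Z=-5199544.9689
→ Helmert 7p (PV): X=-3664695.8414, Y=-222949.6196, Z=-5199227.7126
→ geod (Bowring, a=6378388.000): φ=-54.95377963°, λ=-176.51857942°, h=844.2084 m

φ=-54.95377963°, λ=-176.51857942°, h=844.2084 m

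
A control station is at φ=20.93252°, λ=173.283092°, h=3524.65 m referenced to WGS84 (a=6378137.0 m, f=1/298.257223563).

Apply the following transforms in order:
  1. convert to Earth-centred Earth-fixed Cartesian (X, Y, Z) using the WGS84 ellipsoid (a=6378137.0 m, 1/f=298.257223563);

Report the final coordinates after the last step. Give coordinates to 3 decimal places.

X=-5922101.341 m, Y=697458.811 m, Z=2265677.765 m

start: φ=20.932520°, λ=173.283092°, h=3524.650 m
→ ECEF (a=6378137.000, f=1/298.257223563): X=-5922101.3407, Y=697458.8111, Z=2265677.7650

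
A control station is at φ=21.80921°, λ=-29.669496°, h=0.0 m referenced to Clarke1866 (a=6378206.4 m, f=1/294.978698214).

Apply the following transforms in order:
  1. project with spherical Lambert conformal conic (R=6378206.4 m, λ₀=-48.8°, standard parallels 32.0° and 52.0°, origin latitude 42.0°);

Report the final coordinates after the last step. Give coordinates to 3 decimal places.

E=2048534.339 m, N=-2028117.863 m

start: φ=21.809210°, λ=-29.669496°, h=0.000 m
→ lcc (R=6378206.4, λ₀=-48.8°): E=2048534.3387, N=-2028117.8629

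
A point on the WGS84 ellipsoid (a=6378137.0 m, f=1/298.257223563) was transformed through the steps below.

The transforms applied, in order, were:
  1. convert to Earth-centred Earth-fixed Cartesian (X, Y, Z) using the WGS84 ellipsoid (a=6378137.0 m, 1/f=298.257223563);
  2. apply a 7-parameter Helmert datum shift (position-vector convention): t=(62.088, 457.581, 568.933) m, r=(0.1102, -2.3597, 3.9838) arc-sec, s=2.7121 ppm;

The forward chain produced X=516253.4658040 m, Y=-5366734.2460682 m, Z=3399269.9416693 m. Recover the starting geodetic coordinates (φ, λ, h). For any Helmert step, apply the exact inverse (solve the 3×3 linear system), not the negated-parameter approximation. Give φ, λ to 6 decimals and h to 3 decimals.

φ=32.398153°, λ=-84.507150°, h=1673.169 m

start: X=516253.4658, Y=-5366734.2461, Z=3399269.9417 m
→ Helmert⁻¹: X=516125.1975, Y=-5367185.4234, Z=3398688.7540
→ geod (Bowring, a=6378137.000): φ=32.39815300°, λ=-84.50715000°, h=1673.1690 m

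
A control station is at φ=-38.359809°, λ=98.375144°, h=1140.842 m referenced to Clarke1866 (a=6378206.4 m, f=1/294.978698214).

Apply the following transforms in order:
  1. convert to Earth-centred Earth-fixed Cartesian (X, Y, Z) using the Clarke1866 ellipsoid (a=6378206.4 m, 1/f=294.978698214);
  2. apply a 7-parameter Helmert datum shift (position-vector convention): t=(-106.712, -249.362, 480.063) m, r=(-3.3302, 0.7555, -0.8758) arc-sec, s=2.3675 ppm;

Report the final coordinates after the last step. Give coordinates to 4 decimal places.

X=-729647.4015 m, Y=4955049.2964 m, Z=-3936958.2176 m

start: φ=-38.359809°, λ=98.375144°, h=1140.842 m
→ ECEF (a=6378206.400, f=1/294.978698214): X=-729545.5811, Y=4955347.3987, Z=-3937351.6255
→ Helmert 7p (PV): X=-729647.4015, Y=4955049.2964, Z=-3936958.2176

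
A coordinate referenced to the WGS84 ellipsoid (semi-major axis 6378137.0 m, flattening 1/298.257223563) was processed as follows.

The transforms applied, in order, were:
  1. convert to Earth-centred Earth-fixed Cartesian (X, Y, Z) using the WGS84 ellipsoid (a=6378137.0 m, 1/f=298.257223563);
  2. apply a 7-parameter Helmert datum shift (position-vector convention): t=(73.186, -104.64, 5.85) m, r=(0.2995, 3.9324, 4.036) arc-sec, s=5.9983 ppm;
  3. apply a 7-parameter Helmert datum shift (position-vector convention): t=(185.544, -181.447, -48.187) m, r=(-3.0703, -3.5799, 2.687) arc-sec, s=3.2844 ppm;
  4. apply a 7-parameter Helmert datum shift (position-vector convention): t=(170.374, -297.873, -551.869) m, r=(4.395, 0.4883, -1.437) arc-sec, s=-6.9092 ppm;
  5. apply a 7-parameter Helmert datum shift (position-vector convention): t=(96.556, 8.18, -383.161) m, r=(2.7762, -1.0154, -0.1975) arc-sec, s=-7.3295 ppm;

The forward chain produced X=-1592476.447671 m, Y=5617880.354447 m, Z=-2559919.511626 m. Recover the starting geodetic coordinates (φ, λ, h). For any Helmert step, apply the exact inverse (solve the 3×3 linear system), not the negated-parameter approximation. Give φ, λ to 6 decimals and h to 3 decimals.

φ=-23.805040°, λ=105.828389°, h=1315.914 m

start: X=-1592476.4477, Y=5617880.3544, Z=-2559919.5116 m
→ Helmert⁻¹: X=-1592602.6562, Y=5617877.3750, Z=-2559622.8841
→ Helmert⁻¹: X=-1592817.1169, Y=5618148.4380, Z=-2559212.1761
→ Helmert⁻¹: X=-1592968.6530, Y=5618370.2757, Z=-2559044.3057
→ Helmert⁻¹: X=-1592873.5582, Y=5618468.6667, Z=-2559073.3318
→ geod (Bowring, a=6378137.000): φ=-23.80504000°, λ=105.82838900°, h=1315.9140 m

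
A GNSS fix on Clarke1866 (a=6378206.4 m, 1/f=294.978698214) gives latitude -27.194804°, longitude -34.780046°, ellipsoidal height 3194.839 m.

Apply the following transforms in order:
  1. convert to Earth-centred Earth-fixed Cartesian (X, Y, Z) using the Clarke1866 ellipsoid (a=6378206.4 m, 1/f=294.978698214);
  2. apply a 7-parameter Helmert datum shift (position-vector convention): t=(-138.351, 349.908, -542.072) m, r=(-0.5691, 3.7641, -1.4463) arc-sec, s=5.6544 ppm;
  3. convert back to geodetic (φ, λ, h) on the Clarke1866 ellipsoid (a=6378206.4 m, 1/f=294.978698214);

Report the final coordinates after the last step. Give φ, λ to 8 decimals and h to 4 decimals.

φ=-27.20121533°, λ=-34.77871536°, h=3200.3033 m

start: φ=-27.194804°, λ=-34.780046°, h=3194.839 m
→ ECEF (a=6378206.400, f=1/294.978698214): X=4665257.5432, Y=-3240029.4766, Z=-2898728.9559
→ Helmert 7p (PV): X=4665069.9538, Y=-3239738.5992, Z=-2899363.6151
→ geod (Bowring, a=6378206.400): φ=-27.20121533°, λ=-34.77871536°, h=3200.3033 m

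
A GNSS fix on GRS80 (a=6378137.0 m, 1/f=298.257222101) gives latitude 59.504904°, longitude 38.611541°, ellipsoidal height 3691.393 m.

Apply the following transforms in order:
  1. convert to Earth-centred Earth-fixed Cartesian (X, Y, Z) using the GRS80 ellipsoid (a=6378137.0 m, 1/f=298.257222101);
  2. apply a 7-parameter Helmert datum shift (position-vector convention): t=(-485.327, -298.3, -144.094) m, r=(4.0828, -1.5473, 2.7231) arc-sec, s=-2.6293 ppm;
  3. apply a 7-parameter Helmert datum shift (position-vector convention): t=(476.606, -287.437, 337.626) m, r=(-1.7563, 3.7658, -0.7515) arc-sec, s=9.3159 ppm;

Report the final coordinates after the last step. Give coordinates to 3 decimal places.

X=2536944.444 m, Y=2025405.089 m, Z=5476098.751 m

start: φ=59.504904°, λ=38.611541°, h=3691.393 m
→ ECEF (a=6378137.000, f=1/298.257222101): X=2536896.6789, Y=2026014.7950, Z=5475873.0263
→ Helmert 7p (PV): X=2536336.8570, Y=2025636.2710, Z=5475773.6679
→ Helmert 7p (PV): X=2536944.4443, Y=2025405.0891, Z=5476098.7510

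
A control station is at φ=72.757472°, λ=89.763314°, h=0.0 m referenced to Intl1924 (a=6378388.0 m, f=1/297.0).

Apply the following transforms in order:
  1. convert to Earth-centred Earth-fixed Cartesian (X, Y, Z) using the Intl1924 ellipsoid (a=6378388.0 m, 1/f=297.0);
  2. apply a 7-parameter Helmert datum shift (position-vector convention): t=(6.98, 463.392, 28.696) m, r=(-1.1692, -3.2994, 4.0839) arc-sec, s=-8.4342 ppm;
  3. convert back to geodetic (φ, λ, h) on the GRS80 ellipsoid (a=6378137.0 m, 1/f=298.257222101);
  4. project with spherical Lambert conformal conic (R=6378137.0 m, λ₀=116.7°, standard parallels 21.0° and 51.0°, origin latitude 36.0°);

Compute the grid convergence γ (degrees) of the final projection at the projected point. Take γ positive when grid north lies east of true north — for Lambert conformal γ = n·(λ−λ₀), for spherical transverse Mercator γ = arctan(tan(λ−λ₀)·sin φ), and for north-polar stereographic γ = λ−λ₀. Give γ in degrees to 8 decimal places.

start: φ=72.757472°, λ=89.763314°, h=0.000 m
→ ECEF (a=6378388.000, f=1/297.0): X=7834.2681, Y=1896470.1931, Z=6069419.0895
→ Helmert 7p (PV): X=7706.5483, Y=1896952.1489, Z=6069385.9702
→ geod (Bowring, a=6378137.000): φ=72.75279919°, λ=89.76723173°, h=278.7784 m
→ into lcc (λ₀=116.7°): φ=72.75279919°, λ−λ₀=-26.93276827°
convergence γ = -16.01831014°

-16.01831014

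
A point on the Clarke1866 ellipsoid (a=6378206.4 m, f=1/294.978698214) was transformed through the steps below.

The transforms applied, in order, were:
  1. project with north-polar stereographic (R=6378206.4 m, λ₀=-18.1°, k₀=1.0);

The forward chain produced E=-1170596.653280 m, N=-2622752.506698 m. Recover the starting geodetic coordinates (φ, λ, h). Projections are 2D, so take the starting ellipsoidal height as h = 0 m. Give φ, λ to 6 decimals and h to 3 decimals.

φ=64.622676°, λ=-42.152340°, h=0.000 m

start: E=-1170596.6533, N=-2622752.5067 m
→ stereo⁻¹: φ=64.62267600°, λ=-42.15234000°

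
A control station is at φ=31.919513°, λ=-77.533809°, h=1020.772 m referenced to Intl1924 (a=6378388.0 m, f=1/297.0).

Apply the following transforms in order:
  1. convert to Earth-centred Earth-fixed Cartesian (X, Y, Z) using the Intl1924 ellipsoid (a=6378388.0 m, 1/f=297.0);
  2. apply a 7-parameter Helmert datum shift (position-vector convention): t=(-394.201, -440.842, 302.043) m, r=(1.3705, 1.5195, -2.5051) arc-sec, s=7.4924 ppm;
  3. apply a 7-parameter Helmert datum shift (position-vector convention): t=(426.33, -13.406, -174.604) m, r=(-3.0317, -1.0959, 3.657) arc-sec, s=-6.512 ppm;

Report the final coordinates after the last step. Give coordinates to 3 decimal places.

X=1170024.670 m, Y=-5292527.812 m, Z=3353619.770 m

start: φ=31.919513°, λ=-77.533809°, h=1020.772 m
→ ECEF (a=6378388.000, f=1/297.0): X=1169954.9436, Y=-5292101.9168, Z=3353448.8223
→ Helmert 7p (PV): X=1169529.9392, Y=-5292618.9004, Z=3353732.2089
→ Helmert 7p (PV): X=1170024.6703, Y=-5292527.8125, Z=3353619.7701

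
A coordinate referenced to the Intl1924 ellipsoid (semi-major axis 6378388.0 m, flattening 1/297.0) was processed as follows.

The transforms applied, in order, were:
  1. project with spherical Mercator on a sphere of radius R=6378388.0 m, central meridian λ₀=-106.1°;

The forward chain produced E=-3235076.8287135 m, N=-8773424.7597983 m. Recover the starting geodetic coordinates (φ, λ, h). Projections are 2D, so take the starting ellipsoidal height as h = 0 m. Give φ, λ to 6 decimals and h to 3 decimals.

start: E=-3235076.8287, N=-8773424.7598 m
→ merc⁻¹: φ=-61.63487400°, λ=-135.16004600°

φ=-61.634874°, λ=-135.160046°, h=0.000 m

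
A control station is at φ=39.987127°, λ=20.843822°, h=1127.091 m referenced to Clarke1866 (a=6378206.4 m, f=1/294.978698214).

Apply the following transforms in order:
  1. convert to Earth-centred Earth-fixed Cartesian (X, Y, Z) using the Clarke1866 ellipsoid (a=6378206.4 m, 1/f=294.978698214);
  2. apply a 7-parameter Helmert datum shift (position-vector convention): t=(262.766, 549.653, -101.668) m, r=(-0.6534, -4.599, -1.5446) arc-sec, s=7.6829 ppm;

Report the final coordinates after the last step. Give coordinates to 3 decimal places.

start: φ=39.987127°, λ=20.843822°, h=1127.091 m
→ ECEF (a=6378206.400, f=1/294.978698214): X=4574284.1667, Y=1741612.1394, Z=4077417.0014
→ Helmert 7p (PV): X=4574504.2053, Y=1742153.8350, Z=4077443.1344

X=4574504.205 m, Y=1742153.835 m, Z=4077443.134 m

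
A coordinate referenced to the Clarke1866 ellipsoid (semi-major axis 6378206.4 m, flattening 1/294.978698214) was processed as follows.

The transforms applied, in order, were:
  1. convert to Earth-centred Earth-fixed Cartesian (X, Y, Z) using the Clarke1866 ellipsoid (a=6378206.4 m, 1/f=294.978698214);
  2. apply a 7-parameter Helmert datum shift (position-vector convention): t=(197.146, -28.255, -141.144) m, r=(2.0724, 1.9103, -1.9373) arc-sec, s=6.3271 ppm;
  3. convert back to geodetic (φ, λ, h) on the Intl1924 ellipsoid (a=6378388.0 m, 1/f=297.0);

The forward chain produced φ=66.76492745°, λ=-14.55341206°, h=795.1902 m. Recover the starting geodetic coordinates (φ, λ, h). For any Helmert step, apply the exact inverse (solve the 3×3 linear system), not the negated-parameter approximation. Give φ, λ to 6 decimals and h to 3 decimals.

φ=66.768668°, λ=-14.552397°, h=1112.021 m

start: φ=66.764927°, λ=-14.553412°, h=795.190 m
→ ECEF (a=6378388.000, f=1/297.0): X=2442809.8237, Y=-634183.6971, Z=5838985.0162
→ Helmert⁻¹: X=2442549.1001, Y=-634069.8214, Z=5839118.2078
→ geod (Bowring, a=6378206.400): φ=66.76866800°, λ=-14.55239700°, h=1112.0210 m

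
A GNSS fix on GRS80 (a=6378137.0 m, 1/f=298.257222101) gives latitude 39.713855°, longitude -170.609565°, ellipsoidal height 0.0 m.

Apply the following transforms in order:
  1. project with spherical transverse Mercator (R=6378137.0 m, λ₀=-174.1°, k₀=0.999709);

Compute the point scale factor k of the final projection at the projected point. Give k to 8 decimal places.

start: φ=39.713855°, λ=-170.609565°, h=0.000 m
→ into tm (λ₀=-174.1°): φ=39.71385500°, λ−λ₀=3.49043500°
scale k = 1.00080716

1.00080716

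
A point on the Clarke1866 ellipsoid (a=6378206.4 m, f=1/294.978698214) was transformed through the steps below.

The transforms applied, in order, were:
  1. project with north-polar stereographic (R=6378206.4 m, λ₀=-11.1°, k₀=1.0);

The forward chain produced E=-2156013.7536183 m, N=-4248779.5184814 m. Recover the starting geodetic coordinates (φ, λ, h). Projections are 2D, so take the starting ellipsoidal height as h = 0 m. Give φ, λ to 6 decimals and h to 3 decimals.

start: E=-2156013.7536, N=-4248779.5185 m
→ stereo⁻¹: φ=49.03878700°, λ=-38.00520000°

φ=49.038787°, λ=-38.005200°, h=0.000 m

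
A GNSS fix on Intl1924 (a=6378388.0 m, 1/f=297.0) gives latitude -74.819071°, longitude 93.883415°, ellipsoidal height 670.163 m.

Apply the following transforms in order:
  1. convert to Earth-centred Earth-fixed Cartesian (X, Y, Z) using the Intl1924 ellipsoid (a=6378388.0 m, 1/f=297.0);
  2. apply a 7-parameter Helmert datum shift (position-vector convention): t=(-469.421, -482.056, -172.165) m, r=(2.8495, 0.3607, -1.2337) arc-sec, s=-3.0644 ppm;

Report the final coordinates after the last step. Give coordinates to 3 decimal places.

start: φ=-74.819071°, λ=93.883415°, h=670.163 m
→ ECEF (a=6378388.000, f=1/297.0): X=-113490.9832, Y=1671877.4383, Z=-6134302.8576
→ Helmert 7p (PV): X=-113960.7839, Y=1671475.6815, Z=-6134432.9296

X=-113960.784 m, Y=1671475.682 m, Z=-6134432.930 m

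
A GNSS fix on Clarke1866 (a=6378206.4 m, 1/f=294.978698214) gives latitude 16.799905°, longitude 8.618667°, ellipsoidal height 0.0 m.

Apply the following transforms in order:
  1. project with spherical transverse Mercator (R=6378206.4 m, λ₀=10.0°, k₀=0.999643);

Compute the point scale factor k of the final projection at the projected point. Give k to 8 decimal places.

start: φ=16.799905°, λ=8.618667°, h=0.000 m
→ into tm (λ₀=10.0°): φ=16.79990500°, λ−λ₀=-1.38133300°
scale k = 0.99990930

0.99990930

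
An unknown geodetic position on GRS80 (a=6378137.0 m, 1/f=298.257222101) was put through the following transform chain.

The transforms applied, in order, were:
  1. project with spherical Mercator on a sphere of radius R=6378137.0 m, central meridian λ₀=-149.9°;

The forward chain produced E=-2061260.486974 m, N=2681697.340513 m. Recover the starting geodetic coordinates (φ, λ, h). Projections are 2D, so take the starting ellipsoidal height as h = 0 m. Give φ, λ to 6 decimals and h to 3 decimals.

start: E=-2061260.4870, N=2681697.3405 m
→ merc⁻¹: φ=23.41016700°, λ=-168.41661800°

φ=23.410167°, λ=-168.416618°, h=0.000 m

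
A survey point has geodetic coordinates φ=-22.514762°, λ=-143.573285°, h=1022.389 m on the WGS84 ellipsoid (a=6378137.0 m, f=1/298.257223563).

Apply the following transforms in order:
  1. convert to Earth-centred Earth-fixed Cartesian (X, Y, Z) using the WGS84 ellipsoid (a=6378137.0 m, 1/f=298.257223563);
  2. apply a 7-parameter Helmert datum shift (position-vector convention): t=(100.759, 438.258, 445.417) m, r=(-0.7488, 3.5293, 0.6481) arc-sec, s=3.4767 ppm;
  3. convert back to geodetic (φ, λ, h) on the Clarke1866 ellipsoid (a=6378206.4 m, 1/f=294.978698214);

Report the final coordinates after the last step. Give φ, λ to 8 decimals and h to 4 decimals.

start: φ=-22.514762°, λ=-143.573285°, h=1022.389 m
→ ECEF (a=6378137.000, f=1/298.257223563): X=-4743892.8286, Y=-3500914.8183, Z=-2427558.6607
→ Helmert 7p (PV): X=-4743839.0995, Y=-3500512.4505, Z=-2427027.8034
→ geod (Bowring, a=6378206.400): φ=-22.51282560°, λ=-143.57612132°, h=523.8579 m

φ=-22.51282560°, λ=-143.57612132°, h=523.8579 m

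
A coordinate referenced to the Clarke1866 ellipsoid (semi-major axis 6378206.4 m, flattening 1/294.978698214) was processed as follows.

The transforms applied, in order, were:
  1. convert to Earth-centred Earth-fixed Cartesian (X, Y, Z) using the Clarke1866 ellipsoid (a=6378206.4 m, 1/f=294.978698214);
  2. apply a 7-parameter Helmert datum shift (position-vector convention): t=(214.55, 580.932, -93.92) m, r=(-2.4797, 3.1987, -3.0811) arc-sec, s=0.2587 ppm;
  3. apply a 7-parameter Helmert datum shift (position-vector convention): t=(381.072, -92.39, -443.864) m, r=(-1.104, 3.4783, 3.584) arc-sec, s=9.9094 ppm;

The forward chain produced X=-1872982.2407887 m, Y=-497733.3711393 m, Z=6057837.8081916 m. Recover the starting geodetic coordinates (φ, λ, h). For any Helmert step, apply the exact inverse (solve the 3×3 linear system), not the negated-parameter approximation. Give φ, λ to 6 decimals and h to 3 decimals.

start: X=-1872982.2408, Y=-497733.3711, Z=6057837.8082 m
→ Helmert⁻¹: X=-1873455.5567, Y=-497635.9227, Z=6058187.3827
→ Helmert⁻¹: X=-1873756.1280, Y=-498317.5470, Z=6058244.6870
→ geod (Bowring, a=6378206.400): φ=72.36581000°, λ=-165.10715100°, h=2360.7020 m

φ=72.365810°, λ=-165.107151°, h=2360.702 m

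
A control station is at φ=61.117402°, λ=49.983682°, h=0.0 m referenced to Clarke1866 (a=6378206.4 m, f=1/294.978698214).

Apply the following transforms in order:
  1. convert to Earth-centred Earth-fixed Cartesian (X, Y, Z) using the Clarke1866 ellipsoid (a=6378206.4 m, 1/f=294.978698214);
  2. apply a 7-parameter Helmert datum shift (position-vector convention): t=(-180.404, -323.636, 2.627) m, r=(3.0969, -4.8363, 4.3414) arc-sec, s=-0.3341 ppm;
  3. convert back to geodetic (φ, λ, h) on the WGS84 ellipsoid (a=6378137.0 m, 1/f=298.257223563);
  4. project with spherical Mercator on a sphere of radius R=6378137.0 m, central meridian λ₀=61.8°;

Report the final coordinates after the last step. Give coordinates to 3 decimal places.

E=-1315301.303 m, N=8653424.735 m

start: φ=61.117402°, λ=49.983682°, h=0.000 m
→ ECEF (a=6378206.400, f=1/294.978698214): X=1986118.6133, Y=2365595.4224, Z=5561477.0118
→ Helmert 7p (PV): X=1985757.3553, Y=2365229.2982, Z=5561559.8668
→ geod (Bowring, a=6378137.000): φ=61.11998067°, λ=49.98444736°, h=-287.9467 m
→ merc (R=6378137.0, λ₀=61.8°): E=-1315301.3032, N=8653424.7348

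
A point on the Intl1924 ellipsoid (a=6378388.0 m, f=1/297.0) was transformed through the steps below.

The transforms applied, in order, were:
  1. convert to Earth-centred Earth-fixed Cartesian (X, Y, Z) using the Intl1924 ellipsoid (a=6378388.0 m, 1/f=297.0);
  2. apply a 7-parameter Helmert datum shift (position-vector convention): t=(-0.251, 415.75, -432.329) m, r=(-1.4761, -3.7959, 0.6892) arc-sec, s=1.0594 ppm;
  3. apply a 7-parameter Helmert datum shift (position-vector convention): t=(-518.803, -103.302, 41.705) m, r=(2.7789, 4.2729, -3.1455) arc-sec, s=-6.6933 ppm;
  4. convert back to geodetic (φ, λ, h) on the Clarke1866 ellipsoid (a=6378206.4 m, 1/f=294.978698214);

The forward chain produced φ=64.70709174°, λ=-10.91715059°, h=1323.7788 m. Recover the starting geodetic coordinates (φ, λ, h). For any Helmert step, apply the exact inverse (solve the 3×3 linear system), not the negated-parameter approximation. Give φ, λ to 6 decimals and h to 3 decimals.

φ=64.703156°, λ=-10.920144°, h=1654.580 m

start: φ=64.707092°, λ=-10.917151°, h=1323.779 m
→ ECEF (a=6378206.400, f=1/294.978698214): X=2683733.7003, Y=-517638.8239, Z=5744838.2239
→ Helmert⁻¹: X=2684159.3515, Y=-517420.6549, Z=5744897.5457
→ Helmert⁻¹: X=2684260.7589, Y=-517885.9404, Z=5745270.6834
→ geod (Bowring, a=6378388.000): φ=64.70315600°, λ=-10.92014400°, h=1654.5800 m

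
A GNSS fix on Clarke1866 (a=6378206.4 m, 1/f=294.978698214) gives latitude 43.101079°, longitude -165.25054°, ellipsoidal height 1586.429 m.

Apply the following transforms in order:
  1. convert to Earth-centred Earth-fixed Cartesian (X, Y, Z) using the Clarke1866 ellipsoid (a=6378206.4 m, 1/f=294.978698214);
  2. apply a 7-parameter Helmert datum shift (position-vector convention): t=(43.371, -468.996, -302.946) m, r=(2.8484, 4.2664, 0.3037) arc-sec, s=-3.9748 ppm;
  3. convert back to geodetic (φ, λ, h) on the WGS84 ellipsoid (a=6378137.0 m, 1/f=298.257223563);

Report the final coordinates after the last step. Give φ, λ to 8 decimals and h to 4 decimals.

start: φ=43.101079°, λ=-165.250540°, h=1586.429 m
→ ECEF (a=6378206.400, f=1/294.978698214): X=-4511839.4141, Y=-1187822.7151, Z=4336589.9014
→ Helmert 7p (PV): X=-4511686.6624, Y=-1188353.5184, Z=4336346.6382
→ geod (Bowring, a=6378137.000): φ=43.09742180°, λ=-165.24375865°, h=1369.5844 m

φ=43.09742180°, λ=-165.24375865°, h=1369.5844 m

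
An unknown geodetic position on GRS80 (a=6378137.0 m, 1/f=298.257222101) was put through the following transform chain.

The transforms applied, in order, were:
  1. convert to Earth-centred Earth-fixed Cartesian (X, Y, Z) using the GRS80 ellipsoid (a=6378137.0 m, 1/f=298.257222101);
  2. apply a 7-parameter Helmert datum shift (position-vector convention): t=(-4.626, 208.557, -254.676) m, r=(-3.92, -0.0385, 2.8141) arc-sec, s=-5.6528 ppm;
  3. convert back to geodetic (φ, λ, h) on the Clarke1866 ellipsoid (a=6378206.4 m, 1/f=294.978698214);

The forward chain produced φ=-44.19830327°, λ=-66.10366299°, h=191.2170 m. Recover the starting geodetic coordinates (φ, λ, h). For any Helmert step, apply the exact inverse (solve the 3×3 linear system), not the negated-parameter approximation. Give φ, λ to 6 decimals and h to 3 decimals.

φ=-44.194311°, λ=-66.105032°, h=142.084 m

start: φ=-44.198303°, λ=-66.103663°, h=191.217 m
→ ECEF (a=6378206.400, f=1/294.978698214): X=1855447.8669, Y=-4187778.8855, Z=-4423845.9788
→ Helmert⁻¹: X=1855405.0189, Y=-4187952.3591, Z=-4423696.2457
→ geod (Bowring, a=6378137.000): φ=-44.19431100°, λ=-66.10503200°, h=142.0840 m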